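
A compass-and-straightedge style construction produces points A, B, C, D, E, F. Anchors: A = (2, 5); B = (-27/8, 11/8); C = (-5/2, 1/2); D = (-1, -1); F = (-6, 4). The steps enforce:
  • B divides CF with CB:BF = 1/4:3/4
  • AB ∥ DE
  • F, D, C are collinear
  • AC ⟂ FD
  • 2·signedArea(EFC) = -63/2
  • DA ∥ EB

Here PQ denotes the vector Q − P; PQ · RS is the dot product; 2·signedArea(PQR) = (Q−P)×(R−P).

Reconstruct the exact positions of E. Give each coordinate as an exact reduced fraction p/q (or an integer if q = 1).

1. E_x = -51/8  [DA ∥ EB ∩ AB ∥ DE]
2. E_y = -37/8  [DA ∥ EB ∩ AB ∥ DE]
   → E = (-51/8, -37/8)

E = (-51/8, -37/8)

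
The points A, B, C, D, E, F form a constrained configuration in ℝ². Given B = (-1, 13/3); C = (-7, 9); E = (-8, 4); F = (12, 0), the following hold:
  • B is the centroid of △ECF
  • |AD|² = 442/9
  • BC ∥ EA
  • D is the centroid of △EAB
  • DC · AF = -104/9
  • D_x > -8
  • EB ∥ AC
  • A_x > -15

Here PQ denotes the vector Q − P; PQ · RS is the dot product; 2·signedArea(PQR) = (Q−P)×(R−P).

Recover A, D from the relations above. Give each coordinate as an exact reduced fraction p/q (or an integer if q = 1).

A = (-14, 26/3)
D = (-23/3, 17/3)

1. A_x = -14  [EB ∥ AC ∩ BC ∥ EA]
2. A_y = 26/3  [EB ∥ AC ∩ BC ∥ EA]
   → A = (-14, 26/3)
3. D_x = -23/3  [D is the centroid of △EAB]
4. D_y = 17/3  [D is the centroid of △EAB]
   → D = (-23/3, 17/3)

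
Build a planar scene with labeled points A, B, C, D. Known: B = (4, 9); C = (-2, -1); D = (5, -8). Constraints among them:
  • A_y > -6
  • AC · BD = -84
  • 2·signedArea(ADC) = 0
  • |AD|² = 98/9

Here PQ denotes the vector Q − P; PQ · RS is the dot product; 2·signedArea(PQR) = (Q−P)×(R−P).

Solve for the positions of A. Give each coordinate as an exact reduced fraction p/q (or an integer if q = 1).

1. A_x = 8/3  [2·signedArea(ADC) = 0 ∩ AC · BD = -84]
2. A_y = -17/3  [2·signedArea(ADC) = 0 ∩ AC · BD = -84]
   → A = (8/3, -17/3)

A = (8/3, -17/3)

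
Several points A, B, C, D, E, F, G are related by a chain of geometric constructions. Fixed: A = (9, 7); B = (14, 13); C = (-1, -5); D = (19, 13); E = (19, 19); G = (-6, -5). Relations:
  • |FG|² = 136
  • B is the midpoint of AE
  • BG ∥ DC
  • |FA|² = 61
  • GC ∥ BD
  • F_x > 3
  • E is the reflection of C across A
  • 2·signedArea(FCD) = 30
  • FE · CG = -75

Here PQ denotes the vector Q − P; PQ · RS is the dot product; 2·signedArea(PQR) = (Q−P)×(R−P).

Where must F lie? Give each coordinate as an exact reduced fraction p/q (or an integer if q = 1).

F = (4, 1)

1. F_x = 4  [2·signedArea(FCD) = 30 ∩ FE · CG = -75]
2. F_y = 1  [2·signedArea(FCD) = 30 ∩ FE · CG = -75]
   → F = (4, 1)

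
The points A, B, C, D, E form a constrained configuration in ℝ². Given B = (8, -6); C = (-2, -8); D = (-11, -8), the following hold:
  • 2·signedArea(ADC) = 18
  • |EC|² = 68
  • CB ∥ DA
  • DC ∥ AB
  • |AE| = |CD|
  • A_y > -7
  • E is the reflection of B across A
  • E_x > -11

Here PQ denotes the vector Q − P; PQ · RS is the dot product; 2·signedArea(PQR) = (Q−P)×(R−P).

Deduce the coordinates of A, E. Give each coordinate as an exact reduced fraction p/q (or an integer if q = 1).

A = (-1, -6)
E = (-10, -6)

1. A_x = -1  [DC ∥ AB ∩ CB ∥ DA]
2. A_y = -6  [DC ∥ AB ∩ CB ∥ DA]
   → A = (-1, -6)
3. E_x = -10  [E is the reflection of B across A]
4. E_y = -6  [E is the reflection of B across A]
   → E = (-10, -6)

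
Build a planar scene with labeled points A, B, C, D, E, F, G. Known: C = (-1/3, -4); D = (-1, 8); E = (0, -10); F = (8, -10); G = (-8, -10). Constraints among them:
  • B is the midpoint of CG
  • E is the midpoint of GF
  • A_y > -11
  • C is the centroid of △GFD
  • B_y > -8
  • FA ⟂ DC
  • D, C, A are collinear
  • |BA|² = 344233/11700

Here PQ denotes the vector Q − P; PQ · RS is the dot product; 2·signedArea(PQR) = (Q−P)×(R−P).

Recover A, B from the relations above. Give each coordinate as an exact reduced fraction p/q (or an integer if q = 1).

1. A_x = 8/325  [D, C, A are collinear ∩ FA ⟂ DC]
2. A_y = -3394/325  [D, C, A are collinear ∩ FA ⟂ DC]
   → A = (8/325, -3394/325)
3. B_x = -25/6  [B is the midpoint of CG]
4. B_y = -7  [B is the midpoint of CG]
   → B = (-25/6, -7)

A = (8/325, -3394/325)
B = (-25/6, -7)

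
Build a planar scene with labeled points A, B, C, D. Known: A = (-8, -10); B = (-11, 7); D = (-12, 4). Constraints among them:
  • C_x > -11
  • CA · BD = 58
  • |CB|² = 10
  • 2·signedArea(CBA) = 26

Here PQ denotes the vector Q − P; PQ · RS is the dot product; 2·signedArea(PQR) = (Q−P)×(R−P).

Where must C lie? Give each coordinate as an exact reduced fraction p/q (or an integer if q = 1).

1. C_x = -10  [CA · BD = 58 ∩ 2·signedArea(CBA) = 26]
2. C_y = 10  [CA · BD = 58 ∩ 2·signedArea(CBA) = 26]
   → C = (-10, 10)

C = (-10, 10)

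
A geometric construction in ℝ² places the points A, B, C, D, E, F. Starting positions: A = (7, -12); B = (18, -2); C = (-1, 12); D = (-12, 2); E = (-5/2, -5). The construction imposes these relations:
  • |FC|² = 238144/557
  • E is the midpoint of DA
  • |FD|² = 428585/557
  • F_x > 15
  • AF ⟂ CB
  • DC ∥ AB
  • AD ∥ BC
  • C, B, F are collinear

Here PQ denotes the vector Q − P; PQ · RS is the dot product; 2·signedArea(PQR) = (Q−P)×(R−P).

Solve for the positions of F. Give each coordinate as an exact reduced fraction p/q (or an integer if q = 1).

F = (8715/557, -148/557)

1. F_x = 8715/557  [C, B, F are collinear ∩ AF ⟂ CB]
2. F_y = -148/557  [C, B, F are collinear ∩ AF ⟂ CB]
   → F = (8715/557, -148/557)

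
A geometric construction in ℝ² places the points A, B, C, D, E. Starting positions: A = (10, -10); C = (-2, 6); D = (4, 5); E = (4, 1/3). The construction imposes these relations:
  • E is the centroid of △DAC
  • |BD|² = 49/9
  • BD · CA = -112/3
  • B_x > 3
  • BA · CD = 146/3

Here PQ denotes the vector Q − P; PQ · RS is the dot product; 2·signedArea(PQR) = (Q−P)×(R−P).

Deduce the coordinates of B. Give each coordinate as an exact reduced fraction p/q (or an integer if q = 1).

1. B_x = 4  [BD · CA = -112/3 ∩ BA · CD = 146/3]
2. B_y = 8/3  [BD · CA = -112/3 ∩ BA · CD = 146/3]
   → B = (4, 8/3)

B = (4, 8/3)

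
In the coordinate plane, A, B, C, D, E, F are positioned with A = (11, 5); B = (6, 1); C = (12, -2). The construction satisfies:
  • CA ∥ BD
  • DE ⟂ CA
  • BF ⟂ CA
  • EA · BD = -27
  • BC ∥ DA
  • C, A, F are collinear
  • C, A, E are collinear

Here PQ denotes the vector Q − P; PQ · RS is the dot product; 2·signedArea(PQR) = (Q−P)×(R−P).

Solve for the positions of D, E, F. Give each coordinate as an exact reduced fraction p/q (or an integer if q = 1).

1. D_x = 5  [BC ∥ DA ∩ CA ∥ BD]
2. D_y = 8  [BC ∥ DA ∩ CA ∥ BD]
   → D = (5, 8)
3. E_x = 523/50  [C, A, E are collinear ∩ DE ⟂ CA]
4. E_y = 439/50  [C, A, E are collinear ∩ DE ⟂ CA]
   → E = (523/50, 439/50)
5. F_x = 573/50  [C, A, F are collinear ∩ BF ⟂ CA]
6. F_y = 89/50  [C, A, F are collinear ∩ BF ⟂ CA]
   → F = (573/50, 89/50)

D = (5, 8)
E = (523/50, 439/50)
F = (573/50, 89/50)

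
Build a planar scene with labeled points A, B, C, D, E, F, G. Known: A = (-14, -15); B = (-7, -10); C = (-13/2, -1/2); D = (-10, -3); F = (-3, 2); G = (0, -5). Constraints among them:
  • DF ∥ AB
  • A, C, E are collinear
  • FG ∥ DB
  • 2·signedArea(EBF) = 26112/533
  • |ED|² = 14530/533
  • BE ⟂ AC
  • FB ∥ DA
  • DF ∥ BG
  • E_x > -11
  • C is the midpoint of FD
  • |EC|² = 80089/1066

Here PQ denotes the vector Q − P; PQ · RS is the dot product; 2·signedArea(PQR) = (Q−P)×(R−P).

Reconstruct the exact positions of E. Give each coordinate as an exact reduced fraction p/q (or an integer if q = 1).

1. E_x = -5587/533  [A, C, E are collinear ∩ BE ⟂ AC]
2. E_y = -4370/533  [A, C, E are collinear ∩ BE ⟂ AC]
   → E = (-5587/533, -4370/533)

E = (-5587/533, -4370/533)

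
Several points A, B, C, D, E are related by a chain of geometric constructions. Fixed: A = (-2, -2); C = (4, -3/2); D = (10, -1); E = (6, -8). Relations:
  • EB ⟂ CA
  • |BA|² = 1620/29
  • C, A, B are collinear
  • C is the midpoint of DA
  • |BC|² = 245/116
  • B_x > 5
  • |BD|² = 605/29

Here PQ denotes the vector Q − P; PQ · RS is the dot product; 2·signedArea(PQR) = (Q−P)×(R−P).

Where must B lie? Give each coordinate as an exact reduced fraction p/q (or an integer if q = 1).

1. B_x = 158/29  [C, A, B are collinear ∩ EB ⟂ CA]
2. B_y = -40/29  [C, A, B are collinear ∩ EB ⟂ CA]
   → B = (158/29, -40/29)

B = (158/29, -40/29)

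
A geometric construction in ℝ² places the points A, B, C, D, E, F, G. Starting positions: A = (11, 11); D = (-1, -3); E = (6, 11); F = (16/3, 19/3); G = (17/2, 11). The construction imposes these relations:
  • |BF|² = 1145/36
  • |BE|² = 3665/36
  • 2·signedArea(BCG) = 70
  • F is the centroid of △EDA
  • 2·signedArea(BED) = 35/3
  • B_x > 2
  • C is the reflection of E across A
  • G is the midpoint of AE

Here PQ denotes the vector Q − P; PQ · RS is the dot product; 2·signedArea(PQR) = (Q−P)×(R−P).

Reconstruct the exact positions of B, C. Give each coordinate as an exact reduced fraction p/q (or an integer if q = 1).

B = (13/6, 5/3)
C = (16, 11)

1. C_x = 16  [C is the reflection of E across A]
2. C_y = 11  [C is the reflection of E across A]
   → C = (16, 11)
3. B_x = 13/6  [2·signedArea(BED) = 35/3 ∩ 2·signedArea(BCG) = 70]
4. B_y = 5/3  [2·signedArea(BED) = 35/3 ∩ 2·signedArea(BCG) = 70]
   → B = (13/6, 5/3)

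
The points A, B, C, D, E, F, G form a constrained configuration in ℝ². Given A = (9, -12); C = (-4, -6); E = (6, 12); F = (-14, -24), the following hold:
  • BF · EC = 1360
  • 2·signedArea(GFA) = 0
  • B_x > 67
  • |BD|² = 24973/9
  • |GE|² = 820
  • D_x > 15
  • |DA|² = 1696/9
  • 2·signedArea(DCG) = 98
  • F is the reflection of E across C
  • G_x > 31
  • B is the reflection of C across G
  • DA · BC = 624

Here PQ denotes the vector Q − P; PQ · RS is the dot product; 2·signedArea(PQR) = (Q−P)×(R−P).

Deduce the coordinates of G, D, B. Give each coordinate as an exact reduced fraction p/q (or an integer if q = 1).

B = (68, 6)
D = (47/3, 0)
G = (32, 0)

1. G_x = 32  [line -12·x + 23·y + 384 = 0 ∩ |GE|² = 820]
2. G_y = 0  [line -12·x + 23·y + 384 = 0 ∩ |GE|² = 820]
   → G = (32, 0)
3. D_x = 47/3  [line -6·x + 36·y + 94 = 0 ∩ |DA|² = 1696/9]
4. D_y = 0  [line -6·x + 36·y + 94 = 0 ∩ |DA|² = 1696/9]
   → D = (47/3, 0)
5. B_x = 68  [B is the reflection of C across G]
6. B_y = 6  [B is the reflection of C across G]
   → B = (68, 6)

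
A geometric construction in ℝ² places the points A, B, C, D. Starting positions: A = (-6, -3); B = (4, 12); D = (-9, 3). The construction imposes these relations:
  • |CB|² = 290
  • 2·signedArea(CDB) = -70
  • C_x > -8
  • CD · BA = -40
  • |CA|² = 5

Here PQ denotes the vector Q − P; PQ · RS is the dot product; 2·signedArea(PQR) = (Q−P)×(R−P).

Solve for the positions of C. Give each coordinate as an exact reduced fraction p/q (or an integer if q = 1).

1. C_x = -7  [2·signedArea(CDB) = -70 ∩ CD · BA = -40]
2. C_y = -1  [2·signedArea(CDB) = -70 ∩ CD · BA = -40]
   → C = (-7, -1)

C = (-7, -1)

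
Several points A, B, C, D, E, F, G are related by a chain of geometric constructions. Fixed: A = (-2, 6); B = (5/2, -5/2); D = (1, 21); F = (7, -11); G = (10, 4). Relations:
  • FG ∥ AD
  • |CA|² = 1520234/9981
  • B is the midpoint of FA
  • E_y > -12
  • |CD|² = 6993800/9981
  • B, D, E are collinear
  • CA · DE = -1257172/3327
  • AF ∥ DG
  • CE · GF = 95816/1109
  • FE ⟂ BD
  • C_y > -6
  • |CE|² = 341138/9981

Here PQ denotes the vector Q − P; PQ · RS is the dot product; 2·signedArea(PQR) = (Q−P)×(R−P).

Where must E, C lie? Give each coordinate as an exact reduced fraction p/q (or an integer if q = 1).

1. E_x = 3392/1109  [B, D, E are collinear ∩ FE ⟂ BD]
2. E_y = -12478/1109  [B, D, E are collinear ∩ FE ⟂ BD]
   → E = (3392/1109, -12478/1109)
3. C_x = 2979/1109  [CE · GF = 95816/1109 ∩ CA · DE = -1257172/3327]
4. C_y = -18023/3327  [CE · GF = 95816/1109 ∩ CA · DE = -1257172/3327]
   → C = (2979/1109, -18023/3327)

C = (2979/1109, -18023/3327)
E = (3392/1109, -12478/1109)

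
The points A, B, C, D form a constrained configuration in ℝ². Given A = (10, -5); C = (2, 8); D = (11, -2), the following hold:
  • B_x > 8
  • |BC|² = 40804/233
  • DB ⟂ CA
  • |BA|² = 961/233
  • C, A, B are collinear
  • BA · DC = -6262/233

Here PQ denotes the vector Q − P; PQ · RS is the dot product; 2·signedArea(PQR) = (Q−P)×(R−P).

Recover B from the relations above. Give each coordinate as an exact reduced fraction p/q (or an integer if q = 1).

B = (2082/233, -762/233)

1. B_x = 2082/233  [C, A, B are collinear ∩ DB ⟂ CA]
2. B_y = -762/233  [C, A, B are collinear ∩ DB ⟂ CA]
   → B = (2082/233, -762/233)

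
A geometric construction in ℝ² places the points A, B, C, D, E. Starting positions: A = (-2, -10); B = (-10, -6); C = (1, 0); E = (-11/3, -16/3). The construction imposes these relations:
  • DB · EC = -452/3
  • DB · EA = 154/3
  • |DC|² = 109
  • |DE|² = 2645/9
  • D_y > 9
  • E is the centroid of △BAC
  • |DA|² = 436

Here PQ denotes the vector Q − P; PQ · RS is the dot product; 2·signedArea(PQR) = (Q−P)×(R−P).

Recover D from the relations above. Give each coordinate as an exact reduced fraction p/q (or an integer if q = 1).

D = (4, 10)

1. D_x = 4  [DB · EA = 154/3 ∩ DB · EC = -452/3]
2. D_y = 10  [DB · EA = 154/3 ∩ DB · EC = -452/3]
   → D = (4, 10)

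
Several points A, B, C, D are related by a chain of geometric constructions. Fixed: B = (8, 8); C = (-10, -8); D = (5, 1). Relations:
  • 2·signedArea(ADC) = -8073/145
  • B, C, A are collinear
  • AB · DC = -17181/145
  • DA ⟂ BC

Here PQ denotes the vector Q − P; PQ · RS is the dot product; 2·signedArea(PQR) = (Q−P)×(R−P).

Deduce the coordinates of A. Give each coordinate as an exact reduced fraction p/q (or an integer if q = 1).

1. A_x = 413/145  [B, C, A are collinear ∩ DA ⟂ BC]
2. A_y = 496/145  [B, C, A are collinear ∩ DA ⟂ BC]
   → A = (413/145, 496/145)

A = (413/145, 496/145)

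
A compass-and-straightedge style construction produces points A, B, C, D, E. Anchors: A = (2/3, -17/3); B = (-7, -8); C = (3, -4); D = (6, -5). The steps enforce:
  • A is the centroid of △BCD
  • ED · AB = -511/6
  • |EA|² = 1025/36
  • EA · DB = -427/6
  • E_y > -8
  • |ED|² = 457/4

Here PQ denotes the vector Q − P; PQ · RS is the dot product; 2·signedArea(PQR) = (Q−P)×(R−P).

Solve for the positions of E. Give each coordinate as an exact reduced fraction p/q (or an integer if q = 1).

E = (-9/2, -7)

1. E_x = -9/2  [EA · DB = -427/6 ∩ ED · AB = -511/6]
2. E_y = -7  [EA · DB = -427/6 ∩ ED · AB = -511/6]
   → E = (-9/2, -7)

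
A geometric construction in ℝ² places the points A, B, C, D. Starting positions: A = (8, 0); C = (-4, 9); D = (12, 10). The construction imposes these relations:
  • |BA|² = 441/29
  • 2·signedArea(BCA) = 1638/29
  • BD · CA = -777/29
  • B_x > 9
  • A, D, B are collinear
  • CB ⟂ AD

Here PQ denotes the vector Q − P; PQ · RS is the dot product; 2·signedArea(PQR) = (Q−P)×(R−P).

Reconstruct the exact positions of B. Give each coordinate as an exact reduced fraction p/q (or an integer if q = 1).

1. B_x = 274/29  [A, D, B are collinear ∩ CB ⟂ AD]
2. B_y = 105/29  [A, D, B are collinear ∩ CB ⟂ AD]
   → B = (274/29, 105/29)

B = (274/29, 105/29)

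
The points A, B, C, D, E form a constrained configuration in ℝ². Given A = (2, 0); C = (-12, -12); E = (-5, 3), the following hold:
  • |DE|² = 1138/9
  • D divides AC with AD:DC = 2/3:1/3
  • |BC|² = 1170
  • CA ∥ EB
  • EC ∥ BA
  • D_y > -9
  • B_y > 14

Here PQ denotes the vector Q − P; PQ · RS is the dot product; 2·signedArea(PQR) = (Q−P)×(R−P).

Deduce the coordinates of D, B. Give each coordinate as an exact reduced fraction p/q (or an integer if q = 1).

1. D_x = -22/3  [D divides AC with AD:DC = 2/3:1/3]
2. D_y = -8  [D divides AC with AD:DC = 2/3:1/3]
   → D = (-22/3, -8)
3. B_x = 9  [EC ∥ BA ∩ CA ∥ EB]
4. B_y = 15  [EC ∥ BA ∩ CA ∥ EB]
   → B = (9, 15)

B = (9, 15)
D = (-22/3, -8)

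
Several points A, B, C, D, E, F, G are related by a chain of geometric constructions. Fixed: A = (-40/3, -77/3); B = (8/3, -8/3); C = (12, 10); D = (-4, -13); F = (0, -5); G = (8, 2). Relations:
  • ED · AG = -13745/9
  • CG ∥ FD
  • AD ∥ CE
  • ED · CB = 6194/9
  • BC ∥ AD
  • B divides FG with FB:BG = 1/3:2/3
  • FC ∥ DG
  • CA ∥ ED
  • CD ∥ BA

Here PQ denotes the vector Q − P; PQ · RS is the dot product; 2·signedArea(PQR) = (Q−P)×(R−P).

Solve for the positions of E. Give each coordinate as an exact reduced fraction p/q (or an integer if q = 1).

E = (64/3, 68/3)

1. E_x = 64/3  [CA ∥ ED ∩ AD ∥ CE]
2. E_y = 68/3  [CA ∥ ED ∩ AD ∥ CE]
   → E = (64/3, 68/3)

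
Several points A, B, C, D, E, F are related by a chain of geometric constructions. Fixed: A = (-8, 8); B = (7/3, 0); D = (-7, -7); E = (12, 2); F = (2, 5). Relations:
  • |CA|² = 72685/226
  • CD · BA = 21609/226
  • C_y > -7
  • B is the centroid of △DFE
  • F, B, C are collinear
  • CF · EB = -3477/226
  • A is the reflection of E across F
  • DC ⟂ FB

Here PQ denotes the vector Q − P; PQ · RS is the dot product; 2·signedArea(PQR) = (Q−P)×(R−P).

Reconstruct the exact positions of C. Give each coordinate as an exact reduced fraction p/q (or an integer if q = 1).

1. C_x = 623/226  [F, B, C are collinear ∩ DC ⟂ FB]
2. C_y = -1435/226  [F, B, C are collinear ∩ DC ⟂ FB]
   → C = (623/226, -1435/226)

C = (623/226, -1435/226)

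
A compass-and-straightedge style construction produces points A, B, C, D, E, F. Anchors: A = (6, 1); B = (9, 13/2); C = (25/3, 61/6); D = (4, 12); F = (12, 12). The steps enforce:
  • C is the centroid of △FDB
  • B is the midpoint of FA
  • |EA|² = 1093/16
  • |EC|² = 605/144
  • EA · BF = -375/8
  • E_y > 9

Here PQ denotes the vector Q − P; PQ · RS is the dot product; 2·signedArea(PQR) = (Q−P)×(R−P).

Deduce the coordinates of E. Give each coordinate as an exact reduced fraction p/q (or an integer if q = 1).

E = (13/2, 37/4)

1. E_x = 13/2  [line -3·x + -11/2·y + 563/8 = 0 ∩ |EC|² = 605/144]
2. E_y = 37/4  [line -3·x + -11/2·y + 563/8 = 0 ∩ |EC|² = 605/144]
   → E = (13/2, 37/4)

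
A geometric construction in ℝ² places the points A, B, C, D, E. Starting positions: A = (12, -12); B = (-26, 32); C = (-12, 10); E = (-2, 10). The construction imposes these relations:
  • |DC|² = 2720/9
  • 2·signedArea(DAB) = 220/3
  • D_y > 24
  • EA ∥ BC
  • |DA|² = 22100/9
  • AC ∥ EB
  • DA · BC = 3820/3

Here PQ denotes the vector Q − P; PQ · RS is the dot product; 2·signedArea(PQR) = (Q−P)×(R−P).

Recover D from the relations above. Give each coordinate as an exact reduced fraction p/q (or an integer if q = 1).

1. D_x = -64/3  [DA · BC = 3820/3 ∩ 2·signedArea(DAB) = 220/3]
2. D_y = 74/3  [DA · BC = 3820/3 ∩ 2·signedArea(DAB) = 220/3]
   → D = (-64/3, 74/3)

D = (-64/3, 74/3)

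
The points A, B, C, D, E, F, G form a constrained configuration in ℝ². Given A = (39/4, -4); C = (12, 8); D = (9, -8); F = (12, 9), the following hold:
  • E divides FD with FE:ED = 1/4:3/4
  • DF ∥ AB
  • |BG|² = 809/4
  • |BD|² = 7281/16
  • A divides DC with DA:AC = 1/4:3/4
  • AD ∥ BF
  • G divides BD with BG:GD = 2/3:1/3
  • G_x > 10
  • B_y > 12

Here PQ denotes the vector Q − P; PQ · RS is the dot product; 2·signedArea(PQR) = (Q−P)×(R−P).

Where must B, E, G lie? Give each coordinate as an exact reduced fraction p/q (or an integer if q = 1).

B = (51/4, 13)
E = (45/4, 19/4)
G = (41/4, -1)

1. B_x = 51/4  [AD ∥ BF ∩ DF ∥ AB]
2. B_y = 13  [AD ∥ BF ∩ DF ∥ AB]
   → B = (51/4, 13)
3. E_x = 45/4  [E divides FD with FE:ED = 1/4:3/4]
4. E_y = 19/4  [E divides FD with FE:ED = 1/4:3/4]
   → E = (45/4, 19/4)
5. G_x = 41/4  [G divides BD with BG:GD = 2/3:1/3]
6. G_y = -1  [G divides BD with BG:GD = 2/3:1/3]
   → G = (41/4, -1)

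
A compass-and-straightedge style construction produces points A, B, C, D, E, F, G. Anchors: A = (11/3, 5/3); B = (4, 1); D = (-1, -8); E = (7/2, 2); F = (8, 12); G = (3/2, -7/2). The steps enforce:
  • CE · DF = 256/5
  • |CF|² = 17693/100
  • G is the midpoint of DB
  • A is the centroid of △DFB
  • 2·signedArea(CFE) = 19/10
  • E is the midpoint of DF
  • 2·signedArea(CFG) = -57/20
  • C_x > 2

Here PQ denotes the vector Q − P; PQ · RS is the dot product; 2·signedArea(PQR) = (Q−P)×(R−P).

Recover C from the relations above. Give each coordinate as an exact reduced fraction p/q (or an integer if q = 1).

1. C_x = 27/10  [2·signedArea(CFE) = 19/10 ∩ CE · DF = 256/5]
2. C_y = -1/5  [2·signedArea(CFE) = 19/10 ∩ CE · DF = 256/5]
   → C = (27/10, -1/5)

C = (27/10, -1/5)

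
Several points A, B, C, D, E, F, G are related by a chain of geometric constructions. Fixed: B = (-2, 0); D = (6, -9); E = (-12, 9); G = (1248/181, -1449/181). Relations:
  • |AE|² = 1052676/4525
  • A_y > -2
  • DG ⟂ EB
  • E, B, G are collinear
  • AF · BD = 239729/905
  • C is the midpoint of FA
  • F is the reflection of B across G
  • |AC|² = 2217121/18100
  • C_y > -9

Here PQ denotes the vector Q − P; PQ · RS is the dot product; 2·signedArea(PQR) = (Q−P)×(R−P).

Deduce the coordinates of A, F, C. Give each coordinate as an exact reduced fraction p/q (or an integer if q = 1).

1. F_x = 2858/181  [F is the reflection of B across G]
2. F_y = -2898/181  [F is the reflection of B across G]
   → F = (2858/181, -2898/181)
3. A_x = -120/181  [line -8·x + 9·y + 5001/905 = 0 ∩ |AE|² = 1052676/4525]
4. A_y = -1089/905  [line -8·x + 9·y + 5001/905 = 0 ∩ |AE|² = 1052676/4525]
   → A = (-120/181, -1089/905)
5. C_x = 1369/181  [C is the midpoint of FA]
6. C_y = -15579/1810  [C is the midpoint of FA]
   → C = (1369/181, -15579/1810)

A = (-120/181, -1089/905)
C = (1369/181, -15579/1810)
F = (2858/181, -2898/181)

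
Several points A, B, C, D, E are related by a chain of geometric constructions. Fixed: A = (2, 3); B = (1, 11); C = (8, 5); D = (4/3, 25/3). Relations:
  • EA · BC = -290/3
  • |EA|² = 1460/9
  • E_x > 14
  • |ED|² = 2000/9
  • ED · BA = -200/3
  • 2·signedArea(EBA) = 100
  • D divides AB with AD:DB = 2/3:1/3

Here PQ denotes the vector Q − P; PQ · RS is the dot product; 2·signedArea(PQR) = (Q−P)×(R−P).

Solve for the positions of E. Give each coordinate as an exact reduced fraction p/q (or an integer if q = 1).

E = (44/3, 5/3)

1. E_x = 44/3  [ED · BA = -200/3 ∩ EA · BC = -290/3]
2. E_y = 5/3  [ED · BA = -200/3 ∩ EA · BC = -290/3]
   → E = (44/3, 5/3)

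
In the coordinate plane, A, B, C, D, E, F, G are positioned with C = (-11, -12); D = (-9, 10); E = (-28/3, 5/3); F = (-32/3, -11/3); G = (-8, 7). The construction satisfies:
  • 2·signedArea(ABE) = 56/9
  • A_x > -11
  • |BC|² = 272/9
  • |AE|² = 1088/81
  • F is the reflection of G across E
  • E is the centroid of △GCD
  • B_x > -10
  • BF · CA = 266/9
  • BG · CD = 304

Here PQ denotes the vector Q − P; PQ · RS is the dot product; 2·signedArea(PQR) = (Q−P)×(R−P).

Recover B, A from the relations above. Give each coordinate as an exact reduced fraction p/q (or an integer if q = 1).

1. B_x = -29/3  [line -2·x + -22·y + -166 = 0 ∩ |BC|² = 272/9]
2. B_y = -20/3  [line -2·x + -22·y + -166 = 0 ∩ |BC|² = 272/9]
   → B = (-29/3, -20/3)
3. A_x = -92/9  [2·signedArea(ABE) = 56/9 ∩ BF · CA = 266/9]
4. A_y = -17/9  [2·signedArea(ABE) = 56/9 ∩ BF · CA = 266/9]
   → A = (-92/9, -17/9)

A = (-92/9, -17/9)
B = (-29/3, -20/3)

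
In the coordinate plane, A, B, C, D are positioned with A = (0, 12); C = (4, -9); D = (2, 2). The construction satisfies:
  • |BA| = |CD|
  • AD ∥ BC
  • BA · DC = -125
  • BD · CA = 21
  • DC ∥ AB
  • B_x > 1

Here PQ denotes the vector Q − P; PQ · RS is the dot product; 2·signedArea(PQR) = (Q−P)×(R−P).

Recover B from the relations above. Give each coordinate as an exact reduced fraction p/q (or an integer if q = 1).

B = (2, 1)

1. B_x = 2  [AD ∥ BC ∩ DC ∥ AB]
2. B_y = 1  [AD ∥ BC ∩ DC ∥ AB]
   → B = (2, 1)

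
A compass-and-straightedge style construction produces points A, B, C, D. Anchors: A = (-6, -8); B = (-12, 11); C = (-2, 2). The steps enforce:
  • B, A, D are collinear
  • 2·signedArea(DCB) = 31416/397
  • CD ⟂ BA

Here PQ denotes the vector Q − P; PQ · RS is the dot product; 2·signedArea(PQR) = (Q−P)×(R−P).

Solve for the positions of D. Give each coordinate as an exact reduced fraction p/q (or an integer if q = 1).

D = (-3378/397, -22/397)

1. D_x = -3378/397  [B, A, D are collinear ∩ CD ⟂ BA]
2. D_y = -22/397  [B, A, D are collinear ∩ CD ⟂ BA]
   → D = (-3378/397, -22/397)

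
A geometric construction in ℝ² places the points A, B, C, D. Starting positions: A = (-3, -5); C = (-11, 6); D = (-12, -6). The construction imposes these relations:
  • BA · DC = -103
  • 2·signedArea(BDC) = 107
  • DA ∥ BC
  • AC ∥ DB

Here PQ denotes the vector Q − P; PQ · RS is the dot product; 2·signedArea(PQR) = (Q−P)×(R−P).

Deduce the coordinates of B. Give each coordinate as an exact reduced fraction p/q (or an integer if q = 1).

B = (-20, 5)

1. B_x = -20  [DA ∥ BC ∩ AC ∥ DB]
2. B_y = 5  [DA ∥ BC ∩ AC ∥ DB]
   → B = (-20, 5)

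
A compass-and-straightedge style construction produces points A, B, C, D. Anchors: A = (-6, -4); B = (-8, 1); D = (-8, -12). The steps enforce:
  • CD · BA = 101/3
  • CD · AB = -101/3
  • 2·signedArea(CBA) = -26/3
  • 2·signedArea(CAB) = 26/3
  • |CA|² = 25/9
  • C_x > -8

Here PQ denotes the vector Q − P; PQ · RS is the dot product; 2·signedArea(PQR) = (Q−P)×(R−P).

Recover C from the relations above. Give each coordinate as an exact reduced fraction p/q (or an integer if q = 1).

1. C_x = -22/3  [2·signedArea(CBA) = -26/3 ∩ CD · AB = -101/3]
2. C_y = -5  [2·signedArea(CBA) = -26/3 ∩ CD · AB = -101/3]
   → C = (-22/3, -5)

C = (-22/3, -5)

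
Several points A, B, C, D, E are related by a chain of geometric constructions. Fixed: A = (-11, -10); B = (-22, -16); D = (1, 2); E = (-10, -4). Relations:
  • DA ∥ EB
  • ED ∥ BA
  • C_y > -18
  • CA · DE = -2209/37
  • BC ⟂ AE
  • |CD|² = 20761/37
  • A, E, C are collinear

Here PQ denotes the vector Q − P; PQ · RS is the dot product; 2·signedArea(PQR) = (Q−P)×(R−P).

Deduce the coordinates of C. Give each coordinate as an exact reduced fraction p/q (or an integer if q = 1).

C = (-454/37, -652/37)

1. C_x = -454/37  [A, E, C are collinear ∩ BC ⟂ AE]
2. C_y = -652/37  [A, E, C are collinear ∩ BC ⟂ AE]
   → C = (-454/37, -652/37)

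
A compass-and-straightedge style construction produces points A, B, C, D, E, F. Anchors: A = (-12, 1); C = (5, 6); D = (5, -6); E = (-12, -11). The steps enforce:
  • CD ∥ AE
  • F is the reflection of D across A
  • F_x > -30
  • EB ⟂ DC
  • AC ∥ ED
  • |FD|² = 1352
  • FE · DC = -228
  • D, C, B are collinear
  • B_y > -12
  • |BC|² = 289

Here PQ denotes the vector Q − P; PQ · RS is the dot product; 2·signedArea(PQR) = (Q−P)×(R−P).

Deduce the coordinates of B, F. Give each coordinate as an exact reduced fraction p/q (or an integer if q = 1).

B = (5, -11)
F = (-29, 8)

1. B_x = 5  [D, C, B are collinear ∩ EB ⟂ DC]
2. B_y = -11  [D, C, B are collinear ∩ EB ⟂ DC]
   → B = (5, -11)
3. F_x = -29  [F is the reflection of D across A]
4. F_y = 8  [F is the reflection of D across A]
   → F = (-29, 8)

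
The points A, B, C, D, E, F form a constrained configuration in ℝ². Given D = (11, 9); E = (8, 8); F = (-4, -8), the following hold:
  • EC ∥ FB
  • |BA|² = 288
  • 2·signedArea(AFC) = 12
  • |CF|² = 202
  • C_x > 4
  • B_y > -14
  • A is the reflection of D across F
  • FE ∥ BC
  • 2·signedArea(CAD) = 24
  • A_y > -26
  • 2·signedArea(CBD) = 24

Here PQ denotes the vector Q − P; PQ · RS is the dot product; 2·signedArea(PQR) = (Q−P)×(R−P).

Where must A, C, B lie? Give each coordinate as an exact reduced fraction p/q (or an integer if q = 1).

A = (-19, -25)
B = (-7, -13)
C = (5, 3)

1. A_x = -19  [A is the reflection of D across F]
2. A_y = -25  [A is the reflection of D across F]
   → A = (-19, -25)
3. C_x = 5  [line -34·x + 30·y + 80 = 0 ∩ |CF|² = 202]
4. C_y = 3  [line -34·x + 30·y + 80 = 0 ∩ |CF|² = 202]
   → C = (5, 3)
5. B_x = -7  [2·signedArea(CBD) = 24 ∩ FE ∥ BC]
6. B_y = -13  [2·signedArea(CBD) = 24 ∩ FE ∥ BC]
   → B = (-7, -13)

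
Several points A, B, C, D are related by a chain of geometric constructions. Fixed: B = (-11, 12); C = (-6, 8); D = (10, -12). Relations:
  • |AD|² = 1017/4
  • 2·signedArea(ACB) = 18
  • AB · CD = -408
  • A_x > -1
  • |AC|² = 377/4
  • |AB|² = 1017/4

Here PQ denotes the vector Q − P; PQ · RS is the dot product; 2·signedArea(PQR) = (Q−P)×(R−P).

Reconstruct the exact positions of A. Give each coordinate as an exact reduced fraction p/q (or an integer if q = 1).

A = (-1/2, 0)

1. A_x = -1/2  [2·signedArea(ACB) = 18 ∩ AB · CD = -408]
2. A_y = 0  [2·signedArea(ACB) = 18 ∩ AB · CD = -408]
   → A = (-1/2, 0)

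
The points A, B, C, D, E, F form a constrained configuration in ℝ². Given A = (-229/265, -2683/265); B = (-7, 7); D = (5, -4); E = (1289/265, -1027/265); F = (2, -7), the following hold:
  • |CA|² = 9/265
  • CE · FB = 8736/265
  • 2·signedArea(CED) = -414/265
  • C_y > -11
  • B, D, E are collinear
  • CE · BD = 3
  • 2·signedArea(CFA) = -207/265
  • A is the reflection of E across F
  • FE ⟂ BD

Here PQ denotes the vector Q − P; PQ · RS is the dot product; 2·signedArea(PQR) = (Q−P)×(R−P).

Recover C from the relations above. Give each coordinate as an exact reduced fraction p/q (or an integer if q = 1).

1. C_x = -1  [CE · BD = 3 ∩ CE · FB = 8736/265]
2. C_y = -10  [CE · BD = 3 ∩ CE · FB = 8736/265]
   → C = (-1, -10)

C = (-1, -10)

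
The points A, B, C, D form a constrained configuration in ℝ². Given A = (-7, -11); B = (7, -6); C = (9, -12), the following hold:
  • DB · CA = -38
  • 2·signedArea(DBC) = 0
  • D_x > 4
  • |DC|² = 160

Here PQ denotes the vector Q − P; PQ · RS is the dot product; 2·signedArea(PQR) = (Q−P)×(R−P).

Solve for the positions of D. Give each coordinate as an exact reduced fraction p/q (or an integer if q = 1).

D = (5, 0)

1. D_x = 5  [2·signedArea(DBC) = 0 ∩ DB · CA = -38]
2. D_y = 0  [2·signedArea(DBC) = 0 ∩ DB · CA = -38]
   → D = (5, 0)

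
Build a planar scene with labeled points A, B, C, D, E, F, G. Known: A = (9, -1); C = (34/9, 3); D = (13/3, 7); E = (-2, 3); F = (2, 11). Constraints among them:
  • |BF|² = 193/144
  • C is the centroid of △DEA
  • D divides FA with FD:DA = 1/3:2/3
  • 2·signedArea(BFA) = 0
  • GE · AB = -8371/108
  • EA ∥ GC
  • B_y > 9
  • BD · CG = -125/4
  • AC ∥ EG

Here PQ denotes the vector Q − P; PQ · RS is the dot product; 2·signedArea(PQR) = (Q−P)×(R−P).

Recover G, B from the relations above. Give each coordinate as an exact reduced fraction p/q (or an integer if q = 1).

B = (31/12, 10)
G = (-65/9, 7)

1. G_x = -65/9  [EA ∥ GC ∩ AC ∥ EG]
2. G_y = 7  [EA ∥ GC ∩ AC ∥ EG]
   → G = (-65/9, 7)
3. B_x = 31/12  [2·signedArea(BFA) = 0 ∩ GE · AB = -8371/108]
4. B_y = 10  [2·signedArea(BFA) = 0 ∩ GE · AB = -8371/108]
   → B = (31/12, 10)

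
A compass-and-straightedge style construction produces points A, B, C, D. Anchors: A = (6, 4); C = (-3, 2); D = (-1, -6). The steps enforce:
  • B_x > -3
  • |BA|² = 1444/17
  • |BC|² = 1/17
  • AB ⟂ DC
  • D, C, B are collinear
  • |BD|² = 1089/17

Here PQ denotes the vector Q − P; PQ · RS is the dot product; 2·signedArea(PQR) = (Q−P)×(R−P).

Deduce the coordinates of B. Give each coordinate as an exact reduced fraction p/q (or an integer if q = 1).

B = (-50/17, 30/17)

1. B_x = -50/17  [D, C, B are collinear ∩ AB ⟂ DC]
2. B_y = 30/17  [D, C, B are collinear ∩ AB ⟂ DC]
   → B = (-50/17, 30/17)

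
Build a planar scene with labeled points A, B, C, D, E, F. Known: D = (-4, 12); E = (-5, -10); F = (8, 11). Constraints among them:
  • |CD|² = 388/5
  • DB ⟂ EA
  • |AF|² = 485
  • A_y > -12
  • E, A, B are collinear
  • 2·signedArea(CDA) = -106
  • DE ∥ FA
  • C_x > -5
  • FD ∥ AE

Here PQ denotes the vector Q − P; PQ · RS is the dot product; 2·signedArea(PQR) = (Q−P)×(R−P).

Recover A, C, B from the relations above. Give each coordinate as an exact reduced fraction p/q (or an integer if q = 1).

A = (7, -11)
B = (-169/29, -288/29)
C = (-22/5, 16/5)

1. A_x = 7  [FD ∥ AE ∩ DE ∥ FA]
2. A_y = -11  [FD ∥ AE ∩ DE ∥ FA]
   → A = (7, -11)
3. C_x = -22/5  [line 23·x + 11·y + 66 = 0 ∩ |CD|² = 388/5]
4. C_y = 16/5  [line 23·x + 11·y + 66 = 0 ∩ |CD|² = 388/5]
   → C = (-22/5, 16/5)
5. B_x = -169/29  [E, A, B are collinear ∩ DB ⟂ EA]
6. B_y = -288/29  [E, A, B are collinear ∩ DB ⟂ EA]
   → B = (-169/29, -288/29)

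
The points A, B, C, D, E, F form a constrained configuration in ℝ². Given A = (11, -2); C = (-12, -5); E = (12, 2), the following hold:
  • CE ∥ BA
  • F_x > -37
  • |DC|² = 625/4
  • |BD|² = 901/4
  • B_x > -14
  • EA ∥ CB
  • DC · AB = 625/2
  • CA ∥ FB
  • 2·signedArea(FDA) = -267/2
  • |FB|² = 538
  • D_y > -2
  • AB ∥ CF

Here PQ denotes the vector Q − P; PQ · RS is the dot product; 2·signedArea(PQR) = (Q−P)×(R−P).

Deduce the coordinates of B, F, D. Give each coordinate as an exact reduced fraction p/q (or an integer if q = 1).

B = (-13, -9)
D = (0, -3/2)
F = (-36, -12)

1. B_x = -13  [CE ∥ BA ∩ EA ∥ CB]
2. B_y = -9  [CE ∥ BA ∩ EA ∥ CB]
   → B = (-13, -9)
3. F_x = -36  [CA ∥ FB ∩ AB ∥ CF]
4. F_y = -12  [CA ∥ FB ∩ AB ∥ CF]
   → F = (-36, -12)
5. D_x = 0  [DC · AB = 625/2 ∩ 2·signedArea(FDA) = -267/2]
6. D_y = -3/2  [DC · AB = 625/2 ∩ 2·signedArea(FDA) = -267/2]
   → D = (0, -3/2)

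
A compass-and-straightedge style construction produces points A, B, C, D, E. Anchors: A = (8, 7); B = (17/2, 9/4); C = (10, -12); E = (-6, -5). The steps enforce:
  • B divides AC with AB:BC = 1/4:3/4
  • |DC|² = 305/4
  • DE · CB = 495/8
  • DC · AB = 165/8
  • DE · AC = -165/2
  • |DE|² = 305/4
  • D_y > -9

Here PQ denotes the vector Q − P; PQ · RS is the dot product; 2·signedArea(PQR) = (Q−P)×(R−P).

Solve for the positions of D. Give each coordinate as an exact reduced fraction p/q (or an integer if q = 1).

1. D_x = 2  [line -2·x + 19·y + 331/2 = 0 ∩ |DE|² = 305/4]
2. D_y = -17/2  [line -2·x + 19·y + 331/2 = 0 ∩ |DE|² = 305/4]
   → D = (2, -17/2)

D = (2, -17/2)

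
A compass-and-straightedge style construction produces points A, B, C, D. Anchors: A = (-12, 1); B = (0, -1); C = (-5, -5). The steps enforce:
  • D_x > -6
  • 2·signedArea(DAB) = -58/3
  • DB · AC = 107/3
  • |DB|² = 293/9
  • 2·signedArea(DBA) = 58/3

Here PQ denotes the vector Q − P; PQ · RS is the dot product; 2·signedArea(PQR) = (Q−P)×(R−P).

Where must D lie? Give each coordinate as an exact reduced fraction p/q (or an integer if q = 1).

1. D_x = -17/3  [DB · AC = 107/3 ∩ 2·signedArea(DBA) = 58/3]
2. D_y = -5/3  [DB · AC = 107/3 ∩ 2·signedArea(DBA) = 58/3]
   → D = (-17/3, -5/3)

D = (-17/3, -5/3)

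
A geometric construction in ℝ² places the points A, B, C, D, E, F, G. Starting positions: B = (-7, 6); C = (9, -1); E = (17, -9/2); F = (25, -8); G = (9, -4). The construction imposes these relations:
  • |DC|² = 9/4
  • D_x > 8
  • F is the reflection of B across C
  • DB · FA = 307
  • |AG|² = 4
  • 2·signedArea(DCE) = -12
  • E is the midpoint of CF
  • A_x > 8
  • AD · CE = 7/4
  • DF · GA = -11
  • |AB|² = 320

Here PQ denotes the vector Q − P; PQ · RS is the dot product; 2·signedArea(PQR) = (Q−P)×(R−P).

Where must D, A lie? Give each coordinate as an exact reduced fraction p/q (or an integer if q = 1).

1. D_x = 9  [line 7/2·x + 8·y + -23/2 = 0 ∩ |DC|² = 9/4]
2. D_y = -5/2  [line 7/2·x + 8·y + -23/2 = 0 ∩ |DC|² = 9/4]
   → D = (9, -5/2)
3. A_x = 9  [AD · CE = 7/4 ∩ DB · FA = 307]
4. A_y = -2  [AD · CE = 7/4 ∩ DB · FA = 307]
   → A = (9, -2)

A = (9, -2)
D = (9, -5/2)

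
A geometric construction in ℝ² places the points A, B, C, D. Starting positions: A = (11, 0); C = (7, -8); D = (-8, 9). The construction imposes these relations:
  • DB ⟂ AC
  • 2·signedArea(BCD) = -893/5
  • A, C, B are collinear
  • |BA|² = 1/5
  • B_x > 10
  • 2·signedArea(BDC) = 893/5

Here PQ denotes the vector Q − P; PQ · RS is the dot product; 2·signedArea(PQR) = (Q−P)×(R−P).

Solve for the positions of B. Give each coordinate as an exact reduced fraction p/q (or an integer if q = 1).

1. B_x = 54/5  [A, C, B are collinear ∩ DB ⟂ AC]
2. B_y = -2/5  [A, C, B are collinear ∩ DB ⟂ AC]
   → B = (54/5, -2/5)

B = (54/5, -2/5)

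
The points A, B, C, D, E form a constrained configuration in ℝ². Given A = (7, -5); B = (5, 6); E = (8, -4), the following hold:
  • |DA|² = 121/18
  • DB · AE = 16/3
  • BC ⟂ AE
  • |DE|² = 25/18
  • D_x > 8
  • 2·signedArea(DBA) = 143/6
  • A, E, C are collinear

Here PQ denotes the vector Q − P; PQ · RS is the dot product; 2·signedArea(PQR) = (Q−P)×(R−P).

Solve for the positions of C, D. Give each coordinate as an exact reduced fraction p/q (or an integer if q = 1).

1. C_x = 23/2  [A, E, C are collinear ∩ BC ⟂ AE]
2. C_y = -1/2  [A, E, C are collinear ∩ BC ⟂ AE]
   → C = (23/2, -1/2)
3. D_x = 53/6  [2·signedArea(DBA) = 143/6 ∩ DB · AE = 16/3]
4. D_y = -19/6  [2·signedArea(DBA) = 143/6 ∩ DB · AE = 16/3]
   → D = (53/6, -19/6)

C = (23/2, -1/2)
D = (53/6, -19/6)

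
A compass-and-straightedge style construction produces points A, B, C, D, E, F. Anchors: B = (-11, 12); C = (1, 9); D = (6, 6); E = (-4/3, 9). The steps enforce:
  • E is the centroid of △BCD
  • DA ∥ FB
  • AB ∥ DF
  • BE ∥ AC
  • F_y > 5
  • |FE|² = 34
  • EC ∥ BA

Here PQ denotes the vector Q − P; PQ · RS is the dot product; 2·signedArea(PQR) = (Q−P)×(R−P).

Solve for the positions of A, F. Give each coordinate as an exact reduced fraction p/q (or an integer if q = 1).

1. A_x = -26/3  [BE ∥ AC ∩ EC ∥ BA]
2. A_y = 12  [BE ∥ AC ∩ EC ∥ BA]
   → A = (-26/3, 12)
3. F_x = 11/3  [DA ∥ FB ∩ AB ∥ DF]
4. F_y = 6  [DA ∥ FB ∩ AB ∥ DF]
   → F = (11/3, 6)

A = (-26/3, 12)
F = (11/3, 6)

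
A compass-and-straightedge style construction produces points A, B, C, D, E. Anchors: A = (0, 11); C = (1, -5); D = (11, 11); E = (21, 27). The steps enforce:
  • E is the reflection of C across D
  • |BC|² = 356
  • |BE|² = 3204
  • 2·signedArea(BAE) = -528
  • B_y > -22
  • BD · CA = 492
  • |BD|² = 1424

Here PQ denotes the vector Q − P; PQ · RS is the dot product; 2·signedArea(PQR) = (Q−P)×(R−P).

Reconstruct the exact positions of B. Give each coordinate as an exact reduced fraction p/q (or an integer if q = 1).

1. B_x = -9  [2·signedArea(BAE) = -528 ∩ BD · CA = 492]
2. B_y = -21  [2·signedArea(BAE) = -528 ∩ BD · CA = 492]
   → B = (-9, -21)

B = (-9, -21)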